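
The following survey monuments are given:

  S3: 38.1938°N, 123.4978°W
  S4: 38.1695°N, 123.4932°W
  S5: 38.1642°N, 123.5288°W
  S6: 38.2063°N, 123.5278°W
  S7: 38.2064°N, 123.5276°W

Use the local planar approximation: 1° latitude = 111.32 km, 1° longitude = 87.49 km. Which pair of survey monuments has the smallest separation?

S6 and S7

Pairwise distances:
S6–S7: 0.0207 km
S3–S4: 2.7349 km
S3–S7: 2.9606 km
S3–S6: 2.9707 km
S4–S5: 3.1700 km
S3–S5: 4.2677 km
S5–S6: 4.6874 km
S5–S7: 4.6989 km
S4–S7: 5.0923 km
S4–S6: 5.0937 km
Closest pair: S6–S7 at 0.0207 km.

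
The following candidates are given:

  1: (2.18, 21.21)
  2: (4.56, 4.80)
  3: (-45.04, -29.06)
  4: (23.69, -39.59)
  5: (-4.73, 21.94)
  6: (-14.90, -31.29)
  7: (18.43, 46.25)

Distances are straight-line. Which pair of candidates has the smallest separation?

1 and 5

Pairwise distances:
1–5: 6.95
1–2: 16.58
2–5: 19.50
1–7: 29.85
3–6: 30.22
5–7: 33.58
4–6: 39.47
2–6: 41.00
2–7: 43.71
2–4: 48.34
5–6: 54.19
1–6: 55.21
2–3: 60.06
1–4: 64.49
3–5: 65.01
4–5: 67.78
1–3: 68.97
3–4: 69.53
6–7: 84.40
4–7: 86.00
3–7: 98.49
Closest pair: 1–5 at 6.95.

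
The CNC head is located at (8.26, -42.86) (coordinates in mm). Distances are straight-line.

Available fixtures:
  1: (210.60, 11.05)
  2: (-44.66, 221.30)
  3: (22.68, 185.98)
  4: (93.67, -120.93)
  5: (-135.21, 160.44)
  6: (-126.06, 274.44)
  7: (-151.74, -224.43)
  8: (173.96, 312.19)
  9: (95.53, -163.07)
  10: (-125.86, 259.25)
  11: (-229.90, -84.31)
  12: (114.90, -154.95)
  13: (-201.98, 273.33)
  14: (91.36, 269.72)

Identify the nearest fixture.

Distances from (8.26, -42.86):
1: 209.40 mm
2: 269.41 mm
3: 229.29 mm
4: 115.71 mm
5: 248.83 mm
6: 344.56 mm
7: 242.01 mm
8: 391.81 mm
9: 148.55 mm
10: 330.54 mm
11: 241.74 mm
12: 154.71 mm
13: 379.71 mm
14: 323.44 mm
Minimum: 4 at 115.71 mm.

4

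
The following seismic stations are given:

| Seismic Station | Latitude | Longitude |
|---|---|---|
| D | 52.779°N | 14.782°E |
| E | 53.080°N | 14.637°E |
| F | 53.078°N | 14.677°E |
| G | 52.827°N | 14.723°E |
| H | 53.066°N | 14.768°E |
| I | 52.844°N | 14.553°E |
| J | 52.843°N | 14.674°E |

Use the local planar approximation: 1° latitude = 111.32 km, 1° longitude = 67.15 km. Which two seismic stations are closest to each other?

E and F

Pairwise distances:
D–E: 34.893 km
D–F: 34.023 km
D–G: 6.652 km
D–H: 31.963 km
D–I: 16.995 km
D–J: 10.166 km
E–F: 2.695 km
E–G: 28.750 km
E–H: 8.934 km
E–I: 26.870 km
E–J: 26.500 km
F–G: 28.112 km
F–H: 6.255 km
F–I: 27.347 km
F–J: 26.161 km
G–H: 26.777 km
G–I: 11.571 km
G–J: 3.741 km
H–I: 28.621 km
H–J: 25.614 km
I–J: 8.126 km
Closest pair: E–F at 2.695 km.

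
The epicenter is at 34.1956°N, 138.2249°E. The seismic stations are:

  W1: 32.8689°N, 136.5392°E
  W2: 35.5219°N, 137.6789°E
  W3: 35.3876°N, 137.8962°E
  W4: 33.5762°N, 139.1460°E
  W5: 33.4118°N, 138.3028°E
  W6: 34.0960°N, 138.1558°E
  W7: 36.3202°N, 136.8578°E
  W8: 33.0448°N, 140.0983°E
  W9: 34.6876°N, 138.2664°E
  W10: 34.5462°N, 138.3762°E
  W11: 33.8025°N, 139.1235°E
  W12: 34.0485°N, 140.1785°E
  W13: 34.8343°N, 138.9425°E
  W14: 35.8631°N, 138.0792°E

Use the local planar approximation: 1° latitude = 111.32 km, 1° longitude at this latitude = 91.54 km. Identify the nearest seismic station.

Distances from 34.1956°N, 138.2249°E:
W1: √((-1.3267·111.32)² + (-1.6857·91.54)²) = √(21811.817416 + 23811.260691) = 213.5956 km
W2: √((1.3263·111.32)² + (-0.5460·91.54)²) = √(21798.666874 + 2498.084367) = 155.8742 km
W3: √((1.1920·111.32)² + (-0.3287·91.54)²) = √(17607.549019 + 905.359836) = 136.0622 km
W4: √((-0.6194·111.32)² + (0.9211·91.54)²) = √(4754.324246 + 7109.439794) = 108.9209 km
W5: √((-0.7838·111.32)² + (0.0779·91.54)²) = √(7613.018999 + 50.850676) = 87.5435 km
W6: √((-0.0996·111.32)² + (-0.0691·91.54)²) = √(122.932035 + 40.010862) = 12.7649 km
W7: √((2.1246·111.32)² + (-1.3671·91.54)²) = √(55937.203366 + 15661.104332) = 267.5786 km
W8: √((-1.1508·111.32)² + (1.8734·91.54)²) = √(16411.417797 + 29409.175428) = 214.0575 km
W9: √((0.4920·111.32)² + (0.0415·91.54)²) = √(2999.691558 + 14.431717) = 54.9010 km
W10: √((0.3506·111.32)² + (0.1513·91.54)²) = √(1523.246605 + 191.822555) = 41.4134 km
W11: √((-0.3931·111.32)² + (0.8986·91.54)²) = √(1914.928148 + 6766.352900) = 93.1734 km
W12: √((-0.1471·111.32)² + (1.9536·91.54)²) = √(268.146258 + 31981.078794) = 179.5807 km
W13: √((0.6387·111.32)² + (0.7176·91.54)²) = √(5055.221945 + 4315.058384) = 96.8002 km
W14: √((1.6675·111.32)² + (-0.1457·91.54)²) = √(34457.049001 + 177.885652) = 186.1046 km
Minimum: W6 at 12.7649 km.

W6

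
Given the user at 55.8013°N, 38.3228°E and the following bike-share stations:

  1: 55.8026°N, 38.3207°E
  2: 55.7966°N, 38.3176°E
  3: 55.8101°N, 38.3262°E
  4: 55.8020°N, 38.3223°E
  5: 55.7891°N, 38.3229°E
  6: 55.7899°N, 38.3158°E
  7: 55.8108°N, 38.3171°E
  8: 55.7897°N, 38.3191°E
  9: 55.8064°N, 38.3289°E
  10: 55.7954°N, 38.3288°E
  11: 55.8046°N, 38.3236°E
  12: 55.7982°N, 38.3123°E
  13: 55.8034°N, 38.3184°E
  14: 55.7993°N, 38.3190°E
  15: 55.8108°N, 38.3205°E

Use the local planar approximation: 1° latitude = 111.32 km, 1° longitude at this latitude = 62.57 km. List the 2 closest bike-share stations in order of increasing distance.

Distances from 55.8013°N, 38.3228°E:
1: √((0.0013·111.32)² + (-0.0021·62.57)²) = √(0.020943 + 0.017265) = 0.1955 km
2: √((-0.0047·111.32)² + (-0.0052·62.57)²) = √(0.273742 + 0.105862) = 0.6161 km
3: √((0.0088·111.32)² + (0.0034·62.57)²) = √(0.959648 + 0.045257) = 1.0024 km
4: √((0.0007·111.32)² + (-0.0005·62.57)²) = √(0.006072 + 0.000979) = 0.0840 km
5: √((-0.0122·111.32)² + (0.0001·62.57)²) = √(1.844446 + 0.000039) = 1.3581 km
6: √((-0.0114·111.32)² + (-0.0070·62.57)²) = √(1.610483 + 0.191835) = 1.3425 km
7: √((0.0095·111.32)² + (-0.0057·62.57)²) = √(1.118391 + 0.127199) = 1.1161 km
8: √((-0.0116·111.32)² + (-0.0037·62.57)²) = √(1.667487 + 0.053596) = 1.3119 km
9: √((0.0051·111.32)² + (0.0061·62.57)²) = √(0.322320 + 0.145677) = 0.6841 km
10: √((-0.0059·111.32)² + (0.0060·62.57)²) = √(0.431370 + 0.140940) = 0.7565 km
11: √((0.0033·111.32)² + (0.0008·62.57)²) = √(0.134950 + 0.002506) = 0.3708 km
12: √((-0.0031·111.32)² + (-0.0105·62.57)²) = √(0.119088 + 0.431629) = 0.7421 km
13: √((0.0021·111.32)² + (-0.0044·62.57)²) = √(0.054649 + 0.075794) = 0.3612 km
14: √((-0.0020·111.32)² + (-0.0038·62.57)²) = √(0.049569 + 0.056533) = 0.3257 km
15: √((0.0095·111.32)² + (-0.0023·62.57)²) = √(1.118391 + 0.020710) = 1.0673 km
Sorted: 4 (0.0840 km) < 1 (0.1955 km) < 14 (0.3257 km) < 13 (0.3612 km) < …

4, 1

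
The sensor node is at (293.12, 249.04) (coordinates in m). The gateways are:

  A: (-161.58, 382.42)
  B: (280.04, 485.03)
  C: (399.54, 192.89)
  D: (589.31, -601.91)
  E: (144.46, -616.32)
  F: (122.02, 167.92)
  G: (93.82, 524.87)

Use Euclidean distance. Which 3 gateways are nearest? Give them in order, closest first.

Distances from (293.12, 249.04):
A: √((-454.70)² + (133.38)²) = √(206752.0900 + 17790.2244) = 473.86 m
B: √((-13.08)² + (235.99)²) = √(171.0864 + 55691.2801) = 236.35 m
C: √((106.42)² + (-56.15)²) = √(11325.2164 + 3152.8225) = 120.32 m
D: √((296.19)² + (-850.95)²) = √(87728.5161 + 724115.9025) = 901.02 m
E: √((-148.66)² + (-865.36)²) = √(22099.7956 + 748847.9296) = 878.04 m
F: √((-171.10)² + (-81.12)²) = √(29275.2100 + 6580.4544) = 189.36 m
G: √((-199.30)² + (275.83)²) = √(39720.4900 + 76082.1889) = 340.30 m
Sorted: C (120.32 m) < F (189.36 m) < B (236.35 m) < G (340.30 m) < A (473.86 m) < …

C, F, B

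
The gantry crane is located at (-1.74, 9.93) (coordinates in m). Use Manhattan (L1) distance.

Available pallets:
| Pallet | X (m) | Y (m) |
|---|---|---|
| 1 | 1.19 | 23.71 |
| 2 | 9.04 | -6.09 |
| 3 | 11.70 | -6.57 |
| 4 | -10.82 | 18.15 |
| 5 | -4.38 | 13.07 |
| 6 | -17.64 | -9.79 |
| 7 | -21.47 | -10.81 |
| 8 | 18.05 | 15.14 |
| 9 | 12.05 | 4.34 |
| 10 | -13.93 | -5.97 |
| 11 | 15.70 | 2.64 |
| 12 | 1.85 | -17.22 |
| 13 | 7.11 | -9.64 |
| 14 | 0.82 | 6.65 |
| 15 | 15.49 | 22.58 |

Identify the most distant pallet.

Distances from (-1.74, 9.93):
1: |2.93| + |13.78| = 2.93 + 13.78 = 16.71 m
2: |10.78| + |-16.02| = 10.78 + 16.02 = 26.80 m
3: |13.44| + |-16.50| = 13.44 + 16.50 = 29.94 m
4: |-9.08| + |8.22| = 9.08 + 8.22 = 17.30 m
5: |-2.64| + |3.14| = 2.64 + 3.14 = 5.78 m
6: |-15.90| + |-19.72| = 15.90 + 19.72 = 35.62 m
7: |-19.73| + |-20.74| = 19.73 + 20.74 = 40.47 m
8: |19.79| + |5.21| = 19.79 + 5.21 = 25.00 m
9: |13.79| + |-5.59| = 13.79 + 5.59 = 19.38 m
10: |-12.19| + |-15.90| = 12.19 + 15.90 = 28.09 m
11: |17.44| + |-7.29| = 17.44 + 7.29 = 24.73 m
12: |3.59| + |-27.15| = 3.59 + 27.15 = 30.74 m
13: |8.85| + |-19.57| = 8.85 + 19.57 = 28.42 m
14: |2.56| + |-3.28| = 2.56 + 3.28 = 5.84 m
15: |17.23| + |12.65| = 17.23 + 12.65 = 29.88 m
Maximum: 7 at 40.47 m.

7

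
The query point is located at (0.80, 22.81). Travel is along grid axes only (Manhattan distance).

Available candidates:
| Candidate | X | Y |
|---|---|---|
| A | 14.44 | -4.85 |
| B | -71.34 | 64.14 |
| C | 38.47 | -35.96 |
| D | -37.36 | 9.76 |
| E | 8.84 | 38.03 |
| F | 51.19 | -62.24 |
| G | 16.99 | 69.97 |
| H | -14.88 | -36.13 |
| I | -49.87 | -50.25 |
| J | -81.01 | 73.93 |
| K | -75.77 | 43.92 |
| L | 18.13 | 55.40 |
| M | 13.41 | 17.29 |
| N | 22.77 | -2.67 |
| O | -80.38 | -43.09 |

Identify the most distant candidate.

O

Distances from (0.80, 22.81):
A: |13.64| + |-27.66| = 13.64 + 27.66 = 41.30
B: |-72.14| + |41.33| = 72.14 + 41.33 = 113.47
C: |37.67| + |-58.77| = 37.67 + 58.77 = 96.44
D: |-38.16| + |-13.05| = 38.16 + 13.05 = 51.21
E: |8.04| + |15.22| = 8.04 + 15.22 = 23.26
F: |50.39| + |-85.05| = 50.39 + 85.05 = 135.44
G: |16.19| + |47.16| = 16.19 + 47.16 = 63.35
H: |-15.68| + |-58.94| = 15.68 + 58.94 = 74.62
I: |-50.67| + |-73.06| = 50.67 + 73.06 = 123.73
J: |-81.81| + |51.12| = 81.81 + 51.12 = 132.93
K: |-76.57| + |21.11| = 76.57 + 21.11 = 97.68
L: |17.33| + |32.59| = 17.33 + 32.59 = 49.92
M: |12.61| + |-5.52| = 12.61 + 5.52 = 18.13
N: |21.97| + |-25.48| = 21.97 + 25.48 = 47.45
O: |-81.18| + |-65.90| = 81.18 + 65.90 = 147.08
Maximum: O at 147.08.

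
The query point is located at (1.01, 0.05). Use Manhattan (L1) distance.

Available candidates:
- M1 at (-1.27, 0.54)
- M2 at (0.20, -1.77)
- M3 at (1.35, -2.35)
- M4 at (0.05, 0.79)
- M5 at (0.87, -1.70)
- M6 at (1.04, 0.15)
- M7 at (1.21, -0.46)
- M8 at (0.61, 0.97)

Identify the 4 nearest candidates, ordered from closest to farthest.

Distances from (1.01, 0.05):
M1: 2.77
M2: 2.63
M3: 2.74
M4: 1.70
M5: 1.89
M6: 0.13
M7: 0.71
M8: 1.32
Sorted: M6 (0.13) < M7 (0.71) < M8 (1.32) < M4 (1.70) < M5 (1.89) < M2 (2.63) < …

M6, M7, M8, M4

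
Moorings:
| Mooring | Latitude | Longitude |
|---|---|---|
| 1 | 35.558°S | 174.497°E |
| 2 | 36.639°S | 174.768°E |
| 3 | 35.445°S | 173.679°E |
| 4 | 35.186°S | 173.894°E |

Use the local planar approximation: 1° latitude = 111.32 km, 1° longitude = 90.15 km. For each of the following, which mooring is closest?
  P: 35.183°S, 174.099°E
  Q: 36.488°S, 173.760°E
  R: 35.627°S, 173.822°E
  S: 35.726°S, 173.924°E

P at 35.183°S, 174.099°E:
  1: √((-0.375·111.32)² + (0.398·90.15)²) = √(1742.64502 + 1287.35287) = 55.045 km
  2: √((-1.456·111.32)² + (0.669·90.15)²) = √(26270.54879 + 3637.33832) = 172.939 km
  3: √((-0.262·111.32)² + (-0.420·90.15)²) = √(850.64622 + 1433.60677) = 47.794 km
  4: √((-0.003·111.32)² + (-0.205·90.15)²) = √(0.11153 + 341.53812) = 18.484 km
  → nearest: 4 (18.484 km)
Q at 36.488°S, 173.760°E:
  1: √((0.930·111.32)² + (0.737·90.15)²) = √(10717.96396 + 4414.34668) = 123.013 km
  2: √((-0.151·111.32)² + (1.008·90.15)²) = √(282.55324 + 8257.57499) = 92.413 km
  3: √((1.043·111.32)² + (-0.081·90.15)²) = √(13480.77972 + 53.32139) = 116.336 km
  4: √((1.302·111.32)² + (0.134·90.15)²) = √(21007.20937 + 145.92882) = 145.441 km
  → nearest: 2 (92.413 km)
R at 35.627°S, 173.822°E:
  1: √((0.069·111.32)² + (0.675·90.15)²) = √(58.99899 + 3702.87463) = 61.334 km
  2: √((-1.012·111.32)² + (0.946·90.15)²) = √(12691.33829 + 7273.00247) = 141.295 km
  3: √((0.182·111.32)² + (-0.143·90.15)²) = √(410.47732 + 166.18948) = 24.014 km
  4: √((0.441·111.32)² + (0.072·90.15)²) = √(2410.03625 + 42.13048) = 49.519 km
  → nearest: 3 (24.014 km)
S at 35.726°S, 173.924°E:
  1: √((0.168·111.32)² + (0.573·90.15)²) = √(349.75583 + 2668.33717) = 54.937 km
  2: √((-0.913·111.32)² + (0.844·90.15)²) = √(10329.70575 + 5789.17070) = 126.960 km
  3: √((0.281·111.32)² + (-0.245·90.15)²) = √(978.49596 + 487.82453) = 38.293 km
  4: √((0.540·111.32)² + (-0.030·90.15)²) = √(3613.54872 + 7.31432) = 60.174 km
  → nearest: 3 (38.293 km)

P→4; Q→2; R→3; S→3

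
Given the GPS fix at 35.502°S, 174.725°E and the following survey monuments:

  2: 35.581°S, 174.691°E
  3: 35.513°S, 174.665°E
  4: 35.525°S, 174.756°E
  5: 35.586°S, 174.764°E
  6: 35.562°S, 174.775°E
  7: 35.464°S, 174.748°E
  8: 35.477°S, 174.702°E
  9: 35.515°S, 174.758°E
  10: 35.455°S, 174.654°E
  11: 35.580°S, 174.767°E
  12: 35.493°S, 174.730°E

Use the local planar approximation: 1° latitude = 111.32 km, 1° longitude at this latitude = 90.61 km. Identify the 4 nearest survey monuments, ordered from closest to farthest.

Distances from 35.502°S, 174.725°E:
2: √((-0.079·111.32)² + (-0.034·90.61)²) = √(77.33936 + 9.49096) = 9.318 km
3: √((-0.011·111.32)² + (-0.060·90.61)²) = √(1.49945 + 29.55662) = 5.573 km
4: √((-0.023·111.32)² + (0.031·90.61)²) = √(6.55544 + 7.88998) = 3.801 km
5: √((-0.084·111.32)² + (0.039·90.61)²) = √(87.43896 + 12.48767) = 9.996 km
6: √((-0.060·111.32)² + (0.050·90.61)²) = √(44.61171 + 20.52543) = 8.071 km
7: √((0.038·111.32)² + (0.023·90.61)²) = √(17.89425 + 4.34318) = 4.716 km
8: √((0.025·111.32)² + (-0.023·90.61)²) = √(7.74509 + 4.34318) = 3.477 km
9: √((-0.013·111.32)² + (0.033·90.61)²) = √(2.09427 + 8.94088) = 3.322 km
10: √((0.047·111.32)² + (-0.071·90.61)²) = √(27.37424 + 41.38748) = 8.292 km
11: √((-0.078·111.32)² + (0.042·90.61)²) = √(75.39379 + 14.48274) = 9.480 km
12: √((0.009·111.32)² + (0.005·90.61)²) = √(1.00376 + 0.20525) = 1.100 km
Sorted: 12 (1.100 km) < 9 (3.322 km) < 8 (3.477 km) < 4 (3.801 km) < 7 (4.716 km) < 3 (5.573 km) < …

12, 9, 8, 4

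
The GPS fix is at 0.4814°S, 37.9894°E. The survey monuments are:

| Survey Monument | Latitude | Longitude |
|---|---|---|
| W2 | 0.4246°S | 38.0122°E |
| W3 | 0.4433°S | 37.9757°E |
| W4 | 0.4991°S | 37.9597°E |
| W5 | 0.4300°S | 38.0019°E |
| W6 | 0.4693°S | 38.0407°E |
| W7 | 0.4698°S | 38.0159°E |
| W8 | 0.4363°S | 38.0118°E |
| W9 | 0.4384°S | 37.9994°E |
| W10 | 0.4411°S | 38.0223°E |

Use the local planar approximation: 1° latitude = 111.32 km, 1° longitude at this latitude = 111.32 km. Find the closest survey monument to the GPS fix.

W7

Distances from 0.4814°S, 37.9894°E:
W2: √((0.0568·111.32)² + (0.0228·111.32)²) = √(39.980025 + 6.441931) = 6.8134 km
W3: √((0.0381·111.32)² + (-0.0137·111.32)²) = √(17.988558 + 2.325881) = 4.5072 km
W4: √((-0.0177·111.32)² + (-0.0297·111.32)²) = √(3.882334 + 10.930985) = 3.8488 km
W5: √((0.0514·111.32)² + (0.0125·111.32)²) = √(32.739545 + 1.936272) = 5.8886 km
W6: √((0.0121·111.32)² + (0.0513·111.32)²) = √(1.814334 + 32.612277) = 5.8674 km
W7: √((0.0116·111.32)² + (0.0265·111.32)²) = √(1.667487 + 8.702382) = 3.2202 km
W8: √((0.0451·111.32)² + (0.0224·111.32)²) = √(25.205742 + 6.217881) = 5.6057 km
W9: √((0.0430·111.32)² + (0.0100·111.32)²) = √(22.913071 + 1.239214) = 4.9145 km
W10: √((0.0403·111.32)² + (0.0329·111.32)²) = √(20.125955 + 13.413379) = 5.7913 km
Minimum: W7 at 3.2202 km.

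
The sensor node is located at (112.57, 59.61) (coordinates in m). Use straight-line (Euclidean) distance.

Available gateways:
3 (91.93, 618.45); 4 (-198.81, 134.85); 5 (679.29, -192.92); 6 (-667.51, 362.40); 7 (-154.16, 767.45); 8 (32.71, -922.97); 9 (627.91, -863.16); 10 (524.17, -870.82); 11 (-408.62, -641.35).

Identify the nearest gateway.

4

Distances from (112.57, 59.61):
3: 559.22 m
4: 320.34 m
5: 620.44 m
6: 836.78 m
7: 756.43 m
8: 985.82 m
9: 1056.92 m
10: 1017.41 m
11: 873.49 m
Minimum: 4 at 320.34 m.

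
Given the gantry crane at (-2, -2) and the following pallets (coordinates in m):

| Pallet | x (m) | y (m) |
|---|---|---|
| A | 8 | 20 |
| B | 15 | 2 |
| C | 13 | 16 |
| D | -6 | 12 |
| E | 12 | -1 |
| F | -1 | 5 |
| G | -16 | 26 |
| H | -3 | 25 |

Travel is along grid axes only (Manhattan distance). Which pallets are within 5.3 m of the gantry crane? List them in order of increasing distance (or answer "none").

Distances from (-2, -2):
A: |10| + |22| = 10 + 22 = 32 m
B: |17| + |4| = 17 + 4 = 21 m
C: |15| + |18| = 15 + 18 = 33 m
D: |-4| + |14| = 4 + 14 = 18 m
E: |14| + |1| = 14 + 1 = 15 m
F: |1| + |7| = 1 + 7 = 8 m
G: |-14| + |28| = 14 + 28 = 42 m
H: |-1| + |27| = 1 + 27 = 28 m
Threshold 5.3 m: none within range.

none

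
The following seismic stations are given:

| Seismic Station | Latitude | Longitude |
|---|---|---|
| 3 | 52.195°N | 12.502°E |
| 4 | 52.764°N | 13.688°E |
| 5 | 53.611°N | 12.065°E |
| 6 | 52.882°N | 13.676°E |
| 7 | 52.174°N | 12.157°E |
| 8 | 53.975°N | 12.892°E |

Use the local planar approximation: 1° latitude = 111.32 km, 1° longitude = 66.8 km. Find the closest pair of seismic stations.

4 and 6

Pairwise distances:
4–6: 13.160 km
3–7: 23.164 km
5–8: 68.511 km
3–4: 101.433 km
3–6: 109.540 km
4–7: 121.544 km
6–7: 128.482 km
6–8: 132.465 km
5–6: 134.784 km
4–5: 143.681 km
4–8: 144.916 km
5–7: 160.085 km
3–5: 160.309 km
3–8: 199.855 km
7–8: 206.412 km
Closest pair: 4–6 at 13.160 km.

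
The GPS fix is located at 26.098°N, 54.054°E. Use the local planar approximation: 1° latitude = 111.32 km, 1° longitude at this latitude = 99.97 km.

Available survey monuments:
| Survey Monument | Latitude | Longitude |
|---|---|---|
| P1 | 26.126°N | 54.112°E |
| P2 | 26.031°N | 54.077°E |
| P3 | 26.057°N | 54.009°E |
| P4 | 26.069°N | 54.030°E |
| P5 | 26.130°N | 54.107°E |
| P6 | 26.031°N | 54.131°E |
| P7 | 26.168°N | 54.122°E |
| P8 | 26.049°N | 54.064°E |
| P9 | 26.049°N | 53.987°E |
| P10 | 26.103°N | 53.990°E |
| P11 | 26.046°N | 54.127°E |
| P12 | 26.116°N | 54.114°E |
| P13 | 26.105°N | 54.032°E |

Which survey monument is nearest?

P13

Distances from 26.098°N, 54.054°E:
P1: √((0.028·111.32)² + (0.058·99.97)²) = √(9.71544 + 33.61982) = 6.583 km
P2: √((-0.067·111.32)² + (0.023·99.97)²) = √(55.62833 + 5.28683) = 7.805 km
P3: √((-0.041·111.32)² + (-0.045·99.97)²) = √(20.83119 + 20.23785) = 6.409 km
P4: √((-0.029·111.32)² + (-0.024·99.97)²) = √(10.42179 + 5.75654) = 4.022 km
P5: √((0.032·111.32)² + (0.053·99.97)²) = √(12.68955 + 28.07315) = 6.385 km
P6: √((-0.067·111.32)² + (0.077·99.97)²) = √(55.62833 + 59.25443) = 10.718 km
P7: √((0.070·111.32)² + (0.068·99.97)²) = √(60.72150 + 46.21226) = 10.341 km
P8: √((-0.049·111.32)² + (0.010·99.97)²) = √(29.75353 + 0.99940) = 5.546 km
P9: √((-0.049·111.32)² + (-0.067·99.97)²) = √(29.75353 + 44.86307) = 8.638 km
P10: √((0.005·111.32)² + (-0.064·99.97)²) = √(0.30980 + 40.93543) = 6.422 km
P11: √((-0.052·111.32)² + (0.073·99.97)²) = √(33.50835 + 53.25803) = 9.315 km
P12: √((0.018·111.32)² + (0.060·99.97)²) = √(4.01505 + 35.97840) = 6.324 km
P13: √((0.007·111.32)² + (-0.022·99.97)²) = √(0.60721 + 4.83710) = 2.333 km
Minimum: P13 at 2.333 km.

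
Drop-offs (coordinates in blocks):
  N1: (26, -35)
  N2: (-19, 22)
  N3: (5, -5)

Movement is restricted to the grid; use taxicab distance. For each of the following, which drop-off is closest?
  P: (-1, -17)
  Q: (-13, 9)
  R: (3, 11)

P→N3; Q→N2; R→N3

P at (-1, -17):
  N1: 45 blocks
  N2: 57 blocks
  N3: 18 blocks
  → nearest: N3 (18 blocks)
Q at (-13, 9):
  N1: 83 blocks
  N2: 19 blocks
  N3: 32 blocks
  → nearest: N2 (19 blocks)
R at (3, 11):
  N1: 69 blocks
  N2: 33 blocks
  N3: 18 blocks
  → nearest: N3 (18 blocks)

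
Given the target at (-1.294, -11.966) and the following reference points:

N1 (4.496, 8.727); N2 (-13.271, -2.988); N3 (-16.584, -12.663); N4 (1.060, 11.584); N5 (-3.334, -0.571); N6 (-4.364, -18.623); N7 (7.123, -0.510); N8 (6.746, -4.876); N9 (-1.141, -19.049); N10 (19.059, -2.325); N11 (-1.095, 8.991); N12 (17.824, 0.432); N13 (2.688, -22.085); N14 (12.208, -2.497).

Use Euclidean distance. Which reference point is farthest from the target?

N4

Distances from (-1.294, -11.966):
N1: 21.488
N2: 14.968
N3: 15.306
N4: 23.667
N5: 11.576
N6: 7.331
N7: 14.216
N8: 10.720
N9: 7.085
N10: 22.521
N11: 20.958
N12: 22.786
N13: 10.874
N14: 16.491
Maximum: N4 at 23.667.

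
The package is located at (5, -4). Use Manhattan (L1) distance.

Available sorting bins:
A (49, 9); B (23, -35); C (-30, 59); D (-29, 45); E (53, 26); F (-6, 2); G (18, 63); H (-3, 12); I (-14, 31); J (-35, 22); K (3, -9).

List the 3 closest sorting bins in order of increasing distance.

K, F, H

Distances from (5, -4):
A: 57
B: 49
C: 98
D: 83
E: 78
F: 17
G: 80
H: 24
I: 54
J: 66
K: 7
Sorted: K (7) < F (17) < H (24) < B (49) < I (54) < …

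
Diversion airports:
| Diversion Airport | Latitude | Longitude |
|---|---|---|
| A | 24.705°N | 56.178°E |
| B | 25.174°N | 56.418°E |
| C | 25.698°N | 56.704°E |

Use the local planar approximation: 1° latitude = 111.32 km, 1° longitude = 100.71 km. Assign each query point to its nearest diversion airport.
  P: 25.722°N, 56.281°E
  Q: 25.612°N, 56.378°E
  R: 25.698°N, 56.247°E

P at 25.722°N, 56.281°E:
  A: √((-1.017·111.32)² + (-0.103·100.71)²) = √(12817.05657 + 107.60183) = 113.687 km
  B: √((-0.548·111.32)² + (0.137·100.71)²) = √(3721.40993 + 190.36466) = 62.544 km
  C: √((-0.024·111.32)² + (0.423·100.71)²) = √(7.13787 + 1814.78812) = 42.684 km
  → nearest: C (42.684 km)
Q at 25.612°N, 56.378°E:
  A: √((-0.907·111.32)² + (-0.200·100.71)²) = √(10194.38355 + 405.70016) = 102.957 km
  B: √((-0.438·111.32)² + (0.040·100.71)²) = √(2377.35817 + 16.22801) = 48.924 km
  C: √((0.086·111.32)² + (0.326·100.71)²) = √(91.65229 + 1077.90477) = 34.199 km
  → nearest: C (34.199 km)
R at 25.698°N, 56.247°E:
  A: √((-0.993·111.32)² + (-0.069·100.71)²) = √(12219.25962 + 48.28846) = 110.759 km
  B: √((-0.524·111.32)² + (0.171·100.71)²) = √(3402.58489 + 296.57696) = 60.821 km
  C: √((0.000·111.32)² + (0.457·100.71)²) = √(0.00000 + 2118.25184) = 46.024 km
  → nearest: C (46.024 km)

P→C; Q→C; R→C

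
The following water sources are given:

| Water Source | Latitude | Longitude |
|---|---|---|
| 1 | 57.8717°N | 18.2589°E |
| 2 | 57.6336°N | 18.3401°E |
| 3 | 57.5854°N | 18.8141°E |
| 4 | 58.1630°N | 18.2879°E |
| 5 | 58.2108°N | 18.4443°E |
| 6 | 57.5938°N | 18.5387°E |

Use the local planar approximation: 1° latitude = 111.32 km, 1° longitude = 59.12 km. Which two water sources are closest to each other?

Pairwise distances:
4–5: √((0.0478·111.32)² + (0.1564·59.12)²) = √(28.314063 + 85.495321) = 10.6681 km
2–6: √((-0.0398·111.32)² + (0.1986·59.12)²) = √(19.629649 + 137.856529) = 12.5493 km
3–6: √((0.0084·111.32)² + (-0.2754·59.12)²) = √(0.874390 + 265.092062) = 16.3085 km
1–2: √((-0.2381·111.32)² + (0.0812·59.12)²) = √(702.530504 + 23.045223) = 26.9365 km
2–3: √((-0.0482·111.32)² + (0.4740·59.12)²) = √(28.789921 + 785.281803) = 28.5319 km
1–4: √((0.2913·111.32)² + (0.0290·59.12)²) = √(1051.543794 + 2.939442) = 32.4728 km
1–6: √((-0.2779·111.32)² + (0.2798·59.12)²) = √(957.025454 + 273.630353) = 35.0807 km
1–5: √((0.3391·111.32)² + (0.1854·59.12)²) = √(1424.957708 + 120.140189) = 39.3077 km
1–3: √((-0.2863·111.32)² + (0.5552·59.12)²) = √(1015.755287 + 1077.377163) = 45.7508 km
2–4: √((0.5294·111.32)² + (-0.0522·59.12)²) = √(3473.075859 + 9.523791) = 59.0136 km
2–5: √((0.5772·111.32)² + (0.1042·59.12)²) = √(4128.564179 + 37.949345) = 64.5485 km
4–6: √((-0.5692·111.32)² + (0.2508·59.12)²) = √(4014.913363 + 219.848707) = 65.0750 km
5–6: √((-0.6170·111.32)² + (0.0944·59.12)²) = √(4717.552298 + 31.146757) = 68.9108 km
3–4: √((0.5776·111.32)² + (-0.5262·59.12)²) = √(4134.288358 + 967.766397) = 71.4287 km
3–5: √((0.6254·111.32)² + (-0.3698·59.12)²) = √(4846.878679 + 477.972229) = 72.9716 km
Closest pair: 4–5 at 10.6681 km.

4 and 5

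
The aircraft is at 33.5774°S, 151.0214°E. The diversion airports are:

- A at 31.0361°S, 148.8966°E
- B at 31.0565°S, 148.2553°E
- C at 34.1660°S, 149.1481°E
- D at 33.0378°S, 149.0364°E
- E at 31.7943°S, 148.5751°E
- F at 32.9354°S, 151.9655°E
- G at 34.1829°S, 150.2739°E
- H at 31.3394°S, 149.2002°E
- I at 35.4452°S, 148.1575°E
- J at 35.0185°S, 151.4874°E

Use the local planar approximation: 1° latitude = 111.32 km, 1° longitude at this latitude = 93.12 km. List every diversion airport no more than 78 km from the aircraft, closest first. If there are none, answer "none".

none

Distances from 33.5774°S, 151.0214°E:
A: √((2.5413·111.32)² + (-2.1248·93.12)²) = √(80031.004559 + 39149.124113) = 345.2248 km
B: √((2.5209·111.32)² + (-2.7661·93.12)²) = √(78751.281893 + 66347.060758) = 380.9178 km
C: √((-0.5886·111.32)² + (-1.8733·93.12)²) = √(4293.257239 + 30429.905303) = 186.3415 km
D: √((0.5396·111.32)² + (-1.9850·93.12)²) = √(3608.197301 + 34167.008586) = 194.3584 km
E: √((1.7831·111.32)² + (-2.4463·93.12)²) = √(39400.142752 + 51892.592154) = 302.1469 km
F: √((0.6420·111.32)² + (0.9441·93.12)²) = √(5107.594980 + 7728.975487) = 113.2986 km
G: √((-0.6055·111.32)² + (-0.7475·93.12)²) = √(4543.334266 + 4845.162292) = 96.8943 km
H: √((2.2380·111.32)² + (-1.8212·93.12)²) = √(62067.829679 + 28760.816942) = 301.3779 km
I: √((-1.8678·111.32)² + (-2.8639·93.12)²) = √(43232.180189 + 71121.618877) = 338.1624 km
J: √((-1.4411·111.32)² + (0.4660·93.12)²) = √(25735.619782 + 1883.032293) = 166.1886 km
Threshold 78 km: none within range.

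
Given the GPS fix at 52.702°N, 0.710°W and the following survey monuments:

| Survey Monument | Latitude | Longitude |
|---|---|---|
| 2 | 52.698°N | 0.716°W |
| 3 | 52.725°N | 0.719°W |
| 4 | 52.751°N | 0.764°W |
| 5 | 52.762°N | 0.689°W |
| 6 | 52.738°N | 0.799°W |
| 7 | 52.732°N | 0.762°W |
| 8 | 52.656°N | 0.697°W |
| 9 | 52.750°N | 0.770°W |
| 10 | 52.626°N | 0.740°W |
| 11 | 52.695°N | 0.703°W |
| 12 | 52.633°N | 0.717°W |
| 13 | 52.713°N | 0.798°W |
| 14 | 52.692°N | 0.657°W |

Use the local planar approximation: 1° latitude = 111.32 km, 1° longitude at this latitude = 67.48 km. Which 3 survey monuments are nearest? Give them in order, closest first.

Distances from 52.702°N, 0.710°W:
2: √((-0.004·111.32)² + (-0.006·67.48)²) = √(0.19827 + 0.16393) = 0.602 km
3: √((0.023·111.32)² + (-0.009·67.48)²) = √(6.55544 + 0.36884) = 2.631 km
4: √((0.049·111.32)² + (-0.054·67.48)²) = √(29.75353 + 13.27815) = 6.560 km
5: √((0.060·111.32)² + (0.021·67.48)²) = √(44.61171 + 2.00812) = 6.828 km
6: √((0.036·111.32)² + (-0.089·67.48)²) = √(16.06022 + 36.06867) = 7.220 km
7: √((0.030·111.32)² + (-0.052·67.48)²) = √(11.15293 + 12.31280) = 4.844 km
8: √((-0.046·111.32)² + (0.013·67.48)²) = √(26.22177 + 0.76955) = 5.195 km
9: √((0.048·111.32)² + (-0.060·67.48)²) = √(28.55150 + 16.39278) = 6.704 km
10: √((-0.076·111.32)² + (-0.030·67.48)²) = √(71.57701 + 4.09820) = 8.699 km
11: √((-0.007·111.32)² + (0.007·67.48)²) = √(0.60721 + 0.22312) = 0.911 km
12: √((-0.069·111.32)² + (-0.007·67.48)²) = √(58.99899 + 0.22312) = 7.696 km
13: √((0.011·111.32)² + (-0.088·67.48)²) = √(1.49945 + 35.26269) = 6.063 km
14: √((-0.010·111.32)² + (0.053·67.48)²) = √(1.23921 + 12.79092) = 3.746 km
Sorted: 2 (0.602 km) < 11 (0.911 km) < 3 (2.631 km) < 14 (3.746 km) < 7 (4.844 km) < …

2, 11, 3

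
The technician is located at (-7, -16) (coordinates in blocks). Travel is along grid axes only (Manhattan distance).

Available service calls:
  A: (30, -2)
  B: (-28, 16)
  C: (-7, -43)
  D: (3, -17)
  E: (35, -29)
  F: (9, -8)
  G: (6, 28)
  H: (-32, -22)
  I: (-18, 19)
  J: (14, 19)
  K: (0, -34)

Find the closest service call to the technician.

D

Distances from (-7, -16):
A: |37| + |14| = 37 + 14 = 51 blocks
B: |-21| + |32| = 21 + 32 = 53 blocks
C: |0| + |-27| = 0 + 27 = 27 blocks
D: |10| + |-1| = 10 + 1 = 11 blocks
E: |42| + |-13| = 42 + 13 = 55 blocks
F: |16| + |8| = 16 + 8 = 24 blocks
G: |13| + |44| = 13 + 44 = 57 blocks
H: |-25| + |-6| = 25 + 6 = 31 blocks
I: |-11| + |35| = 11 + 35 = 46 blocks
J: |21| + |35| = 21 + 35 = 56 blocks
K: |7| + |-18| = 7 + 18 = 25 blocks
Minimum: D at 11 blocks.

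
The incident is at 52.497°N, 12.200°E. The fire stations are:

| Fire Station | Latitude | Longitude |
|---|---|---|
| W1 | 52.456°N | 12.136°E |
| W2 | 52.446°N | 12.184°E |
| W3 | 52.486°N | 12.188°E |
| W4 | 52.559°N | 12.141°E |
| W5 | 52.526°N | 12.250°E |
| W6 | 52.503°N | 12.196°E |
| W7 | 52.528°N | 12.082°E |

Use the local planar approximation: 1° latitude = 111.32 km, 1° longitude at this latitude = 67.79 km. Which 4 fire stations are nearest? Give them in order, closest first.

Distances from 52.497°N, 12.200°E:
W1: √((-0.041·111.32)² + (-0.064·67.79)²) = √(20.83119 + 18.82310) = 6.297 km
W2: √((-0.051·111.32)² + (-0.016·67.79)²) = √(32.23196 + 1.17644) = 5.780 km
W3: √((-0.011·111.32)² + (-0.012·67.79)²) = √(1.49945 + 0.66175) = 1.470 km
W4: √((0.062·111.32)² + (-0.059·67.79)²) = √(47.63540 + 15.99688) = 7.977 km
W5: √((0.029·111.32)² + (0.050·67.79)²) = √(10.42179 + 11.48871) = 4.681 km
W6: √((0.006·111.32)² + (-0.004·67.79)²) = √(0.44612 + 0.07353) = 0.721 km
W7: √((0.031·111.32)² + (-0.118·67.79)²) = √(11.90885 + 63.98752) = 8.712 km
Sorted: W6 (0.721 km) < W3 (1.470 km) < W5 (4.681 km) < W2 (5.780 km) < W1 (6.297 km) < W4 (7.977 km) < …

W6, W3, W5, W2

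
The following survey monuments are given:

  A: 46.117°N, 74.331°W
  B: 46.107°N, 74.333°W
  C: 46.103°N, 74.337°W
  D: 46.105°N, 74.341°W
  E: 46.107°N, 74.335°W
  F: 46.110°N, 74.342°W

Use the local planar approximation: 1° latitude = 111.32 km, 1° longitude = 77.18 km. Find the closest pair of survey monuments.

Pairwise distances:
B–E: 0.154 km
C–D: 0.381 km
C–E: 0.471 km
D–E: 0.514 km
B–C: 0.542 km
D–F: 0.562 km
E–F: 0.635 km
B–D: 0.656 km
B–F: 0.771 km
C–F: 0.870 km
A–B: 1.124 km
A–F: 1.152 km
A–E: 1.155 km
A–D: 1.543 km
A–C: 1.626 km
Closest pair: B–E at 0.154 km.

B and E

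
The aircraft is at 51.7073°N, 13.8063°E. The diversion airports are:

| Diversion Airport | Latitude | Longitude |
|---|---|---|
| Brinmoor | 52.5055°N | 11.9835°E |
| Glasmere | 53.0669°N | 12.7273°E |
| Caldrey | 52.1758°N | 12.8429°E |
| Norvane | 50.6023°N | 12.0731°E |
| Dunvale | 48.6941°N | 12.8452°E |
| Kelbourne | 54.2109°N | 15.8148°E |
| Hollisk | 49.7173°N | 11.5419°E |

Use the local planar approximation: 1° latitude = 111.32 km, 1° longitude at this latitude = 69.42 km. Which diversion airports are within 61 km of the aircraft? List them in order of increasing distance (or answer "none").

Distances from 51.7073°N, 13.8063°E:
Brinmoor: √((0.7982·111.32)² + (-1.8228·69.42)²) = √(7895.321916 + 16012.061832) = 154.6201 km
Glasmere: √((1.3596·111.32)² + (-1.0790·69.42)²) = √(22907.025915 + 5610.636181) = 168.8717 km
Caldrey: √((0.4685·111.32)² + (-0.9634·69.42)²) = √(2719.979218 + 4472.831138) = 84.8104 km
Norvane: √((-1.1050·111.32)² + (-1.7332·69.42)²) = √(15131.115674 + 14476.600158) = 172.0689 km
Dunvale: √((-3.0132·111.32)² + (-0.9611·69.42)²) = √(112512.898485 + 4451.499953) = 342.0006 km
Kelbourne: √((2.5036·111.32)² + (2.0085·69.42)²) = √(77674.109165 + 19440.744420) = 311.6326 km
Hollisk: √((-1.9900·111.32)² + (-2.2644·69.42)²) = √(49074.123118 + 24710.157360) = 271.6326 km
Threshold 61 km: none within range.

none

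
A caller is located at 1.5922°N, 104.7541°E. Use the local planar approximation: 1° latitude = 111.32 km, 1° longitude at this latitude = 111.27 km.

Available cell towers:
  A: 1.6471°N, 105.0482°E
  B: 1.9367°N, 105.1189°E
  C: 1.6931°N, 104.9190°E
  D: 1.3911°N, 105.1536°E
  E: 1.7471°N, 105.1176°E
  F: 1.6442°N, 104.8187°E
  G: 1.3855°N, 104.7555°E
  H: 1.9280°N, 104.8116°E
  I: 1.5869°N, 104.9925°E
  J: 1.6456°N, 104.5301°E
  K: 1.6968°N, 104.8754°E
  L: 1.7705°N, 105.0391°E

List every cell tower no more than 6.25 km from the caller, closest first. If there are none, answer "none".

Distances from 1.5922°N, 104.7541°E:
A: 33.2903 km
B: 55.8422 km
C: 21.5134 km
D: 49.7711 km
E: 43.9689 km
F: 9.2291 km
G: 23.0104 km
H: 37.9248 km
I: 26.5333 km
J: 25.6236 km
K: 17.8257 km
L: 37.4113 km
Threshold 6.25 km: none within range.

none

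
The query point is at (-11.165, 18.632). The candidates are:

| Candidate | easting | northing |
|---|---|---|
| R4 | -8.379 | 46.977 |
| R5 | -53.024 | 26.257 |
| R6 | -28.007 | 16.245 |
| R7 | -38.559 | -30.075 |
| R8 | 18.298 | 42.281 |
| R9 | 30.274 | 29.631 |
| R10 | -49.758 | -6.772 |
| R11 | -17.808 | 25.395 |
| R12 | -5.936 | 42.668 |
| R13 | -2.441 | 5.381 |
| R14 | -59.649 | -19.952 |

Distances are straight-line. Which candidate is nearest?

R11

Distances from (-11.165, 18.632):
R4: 28.482
R5: 42.548
R6: 17.010
R7: 55.882
R8: 37.780
R9: 42.874
R10: 46.204
R11: 9.480
R12: 24.598
R13: 15.865
R14: 61.963
Minimum: R11 at 9.480.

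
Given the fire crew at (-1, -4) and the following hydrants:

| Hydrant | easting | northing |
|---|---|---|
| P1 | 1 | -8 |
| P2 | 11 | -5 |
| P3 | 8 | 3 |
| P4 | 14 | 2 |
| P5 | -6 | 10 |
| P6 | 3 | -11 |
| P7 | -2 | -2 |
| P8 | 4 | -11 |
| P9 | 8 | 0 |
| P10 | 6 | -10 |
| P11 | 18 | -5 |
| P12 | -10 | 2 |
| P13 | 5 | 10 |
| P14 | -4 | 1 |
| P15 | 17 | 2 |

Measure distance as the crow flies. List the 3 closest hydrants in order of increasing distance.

Distances from (-1, -4):
P1: 4.47
P2: 12.04
P3: 11.40
P4: 16.16
P5: 14.87
P6: 8.06
P7: 2.24
P8: 8.60
P9: 9.85
P10: 9.22
P11: 19.03
P12: 10.82
P13: 15.23
P14: 5.83
P15: 18.97
Sorted: P7 (2.24) < P1 (4.47) < P14 (5.83) < P6 (8.06) < P8 (8.60) < …

P7, P1, P14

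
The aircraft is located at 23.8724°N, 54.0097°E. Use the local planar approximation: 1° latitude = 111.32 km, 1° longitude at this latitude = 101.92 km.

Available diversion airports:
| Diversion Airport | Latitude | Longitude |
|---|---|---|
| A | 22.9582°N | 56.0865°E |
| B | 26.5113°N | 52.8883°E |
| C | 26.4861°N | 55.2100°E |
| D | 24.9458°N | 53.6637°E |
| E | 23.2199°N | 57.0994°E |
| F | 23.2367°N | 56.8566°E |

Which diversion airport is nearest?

Distances from 23.8724°N, 54.0097°E:
A: √((-0.9142·111.32)² + (2.0768·101.92)²) = √(10356.877255 + 44803.111930) = 234.8616 km
B: √((2.6389·111.32)² + (-1.1214·101.92)²) = √(86296.317102 + 13062.909965) = 315.2130 km
C: √((2.6137·111.32)² + (1.2003·101.92)²) = √(84656.024730 + 14965.748485) = 315.6292 km
D: √((1.0734·111.32)² + (-0.3460·101.92)²) = √(14278.072315 + 1243.572265) = 124.5859 km
E: √((-0.6525·111.32)² + (3.0897·101.92)²) = √(5276.032078 + 99163.410680) = 323.1709 km
F: √((-0.6357·111.32)² + (2.8469·101.92)²) = √(5007.844306 + 84190.532191) = 298.6610 km
Minimum: D at 124.5859 km.

D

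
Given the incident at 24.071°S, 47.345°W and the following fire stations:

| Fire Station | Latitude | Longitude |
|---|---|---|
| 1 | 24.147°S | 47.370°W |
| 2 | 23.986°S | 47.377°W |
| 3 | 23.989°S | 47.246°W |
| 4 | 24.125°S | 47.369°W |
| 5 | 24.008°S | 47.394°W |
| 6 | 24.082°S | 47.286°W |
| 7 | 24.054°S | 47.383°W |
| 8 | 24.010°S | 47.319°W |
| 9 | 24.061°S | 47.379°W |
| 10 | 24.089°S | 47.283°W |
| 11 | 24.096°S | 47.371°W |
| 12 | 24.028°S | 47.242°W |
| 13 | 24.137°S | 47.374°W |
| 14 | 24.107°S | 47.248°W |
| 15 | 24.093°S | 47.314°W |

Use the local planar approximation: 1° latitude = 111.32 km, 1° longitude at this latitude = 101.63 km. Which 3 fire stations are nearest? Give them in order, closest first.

9, 11, 15

Distances from 24.071°S, 47.345°W:
1: 8.834 km
2: 10.005 km
3: 13.585 km
4: 6.487 km
5: 8.601 km
6: 6.120 km
7: 4.301 km
8: 7.287 km
9: 3.630 km
10: 6.612 km
11: 3.838 km
12: 11.510 km
13: 7.916 km
14: 10.642 km
15: 3.990 km
Sorted: 9 (3.630 km) < 11 (3.838 km) < 15 (3.990 km) < 7 (4.301 km) < 6 (6.120 km) < …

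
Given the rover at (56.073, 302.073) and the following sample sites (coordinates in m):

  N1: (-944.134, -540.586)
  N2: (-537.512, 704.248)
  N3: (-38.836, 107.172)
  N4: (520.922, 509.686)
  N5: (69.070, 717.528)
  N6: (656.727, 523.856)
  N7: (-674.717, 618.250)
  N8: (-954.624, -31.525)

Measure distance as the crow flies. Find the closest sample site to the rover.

N3

Distances from (56.073, 302.073):
N1: 1307.856 m
N2: 716.999 m
N3: 216.781 m
N4: 509.105 m
N5: 415.658 m
N6: 640.291 m
N7: 796.255 m
N8: 1064.329 m
Minimum: N3 at 216.781 m.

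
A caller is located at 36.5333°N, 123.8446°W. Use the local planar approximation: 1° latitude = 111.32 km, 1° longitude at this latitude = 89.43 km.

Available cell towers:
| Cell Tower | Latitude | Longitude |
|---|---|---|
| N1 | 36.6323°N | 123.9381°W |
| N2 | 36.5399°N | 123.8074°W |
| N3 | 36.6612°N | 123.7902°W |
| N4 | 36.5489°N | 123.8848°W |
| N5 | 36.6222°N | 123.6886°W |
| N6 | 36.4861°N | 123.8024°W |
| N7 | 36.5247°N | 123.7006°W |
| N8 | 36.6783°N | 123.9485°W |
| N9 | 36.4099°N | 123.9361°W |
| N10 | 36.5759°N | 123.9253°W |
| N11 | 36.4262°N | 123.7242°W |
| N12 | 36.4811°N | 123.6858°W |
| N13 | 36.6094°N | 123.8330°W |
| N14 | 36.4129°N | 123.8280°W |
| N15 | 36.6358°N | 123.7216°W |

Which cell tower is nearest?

Distances from 36.5333°N, 123.8446°W:
N1: √((0.0990·111.32)² + (-0.0935·89.43)²) = √(121.455388 + 69.918111) = 13.8338 km
N2: √((0.0066·111.32)² + (0.0372·89.43)²) = √(0.539802 + 11.067572) = 3.4070 km
N3: √((0.1279·111.32)² + (0.0544·89.43)²) = √(202.715746 + 23.668147) = 15.0461 km
N4: √((0.0156·111.32)² + (-0.0402·89.43)²) = √(3.015752 + 12.924643) = 3.9925 km
N5: √((0.0889·111.32)² + (0.1560·89.43)²) = √(97.937704 + 194.632633) = 17.1047 km
N6: √((-0.0472·111.32)² + (0.0422·89.43)²) = √(27.607711 + 14.242668) = 6.4692 km
N7: √((-0.0086·111.32)² + (0.1440·89.43)²) = √(0.916523 + 165.840824) = 12.9135 km
N8: √((0.1450·111.32)² + (-0.1039·89.43)²) = √(260.544794 + 86.337120) = 18.6248 km
N9: √((-0.1234·111.32)² + (-0.0915·89.43)²) = √(188.702092 + 66.958952) = 15.9894 km
N10: √((0.0426·111.32)² + (-0.0807·89.43)²) = √(22.488764 + 52.085103) = 8.6356 km
N11: √((-0.1071·111.32)² + (0.1204·89.43)²) = √(142.142954 + 115.936300) = 16.0648 km
N12: √((-0.0522·111.32)² + (0.1588·89.43)²) = √(33.766605 + 201.682148) = 15.3443 km
N13: √((0.0761·111.32)² + (0.0116·89.43)²) = √(71.765499 + 1.076174) = 8.5347 km
N14: √((-0.1204·111.32)² + (0.0166·89.43)²) = √(179.638479 + 2.203853) = 13.4849 km
N15: √((0.1025·111.32)² + (0.1230·89.43)²) = √(130.194946 + 120.997580) = 15.8491 km
Minimum: N2 at 3.4070 km.

N2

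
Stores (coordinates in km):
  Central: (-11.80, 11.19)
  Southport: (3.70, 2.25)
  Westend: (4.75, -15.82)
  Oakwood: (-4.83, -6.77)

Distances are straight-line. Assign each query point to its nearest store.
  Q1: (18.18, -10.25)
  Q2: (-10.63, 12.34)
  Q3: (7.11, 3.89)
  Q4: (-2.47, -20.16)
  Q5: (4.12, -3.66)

Q1→Westend; Q2→Central; Q3→Southport; Q4→Westend; Q5→Southport

Q1 at (18.18, -10.25):
  Central: 36.86 km
  Southport: 19.13 km
  Westend: 14.54 km
  Oakwood: 23.27 km
  → nearest: Westend (14.54 km)
Q2 at (-10.63, 12.34):
  Central: 1.64 km
  Southport: 17.53 km
  Westend: 32.09 km
  Oakwood: 19.97 km
  → nearest: Central (1.64 km)
Q3 at (7.11, 3.89):
  Central: 20.27 km
  Southport: 3.78 km
  Westend: 19.85 km
  Oakwood: 16.01 km
  → nearest: Southport (3.78 km)
Q4 at (-2.47, -20.16):
  Central: 32.71 km
  Southport: 23.24 km
  Westend: 8.42 km
  Oakwood: 13.60 km
  → nearest: Westend (8.42 km)
Q5 at (4.12, -3.66):
  Central: 21.77 km
  Southport: 5.92 km
  Westend: 12.18 km
  Oakwood: 9.47 km
  → nearest: Southport (5.92 km)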